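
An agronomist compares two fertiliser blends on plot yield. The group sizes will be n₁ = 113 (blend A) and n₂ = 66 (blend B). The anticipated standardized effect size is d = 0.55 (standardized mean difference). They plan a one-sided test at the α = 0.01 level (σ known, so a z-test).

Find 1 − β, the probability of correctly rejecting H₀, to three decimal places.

Power ≈ 0.889

Noncentrality parameter: δ = d / √(1/n₁ + 1/n₂) = 0.55 / √(1/113 + 1/66) = 3.5502
One-sided α = 0.01 → critical value z_{0.01} = 2.326.
Power = Φ(δ − 2.326) = Φ(1.224) = 0.8895.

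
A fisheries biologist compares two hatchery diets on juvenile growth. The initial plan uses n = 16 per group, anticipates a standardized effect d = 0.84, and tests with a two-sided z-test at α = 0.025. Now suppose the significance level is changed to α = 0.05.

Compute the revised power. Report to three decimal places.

δ = d·√(n/2) = 0.84 × √(16/2) = 2.3759 (unchanged). New critical value: z_{0.025} = 1.960.
Revised power = Φ(δ − 1.960) + Φ(−δ − 1.960) = Φ(0.416) + Φ(-4.336) = 0.6613 + 0.0000 = 0.6613.

Power ≈ 0.661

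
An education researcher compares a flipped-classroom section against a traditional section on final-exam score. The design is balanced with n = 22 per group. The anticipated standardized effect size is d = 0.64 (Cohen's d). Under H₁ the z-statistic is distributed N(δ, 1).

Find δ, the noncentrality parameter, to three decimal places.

δ ≈ 2.123

The noncentrality parameter scales effect size by the design's sample-size factor: δ = d·√(n/2) = 0.64 × √(22/2) = 2.1226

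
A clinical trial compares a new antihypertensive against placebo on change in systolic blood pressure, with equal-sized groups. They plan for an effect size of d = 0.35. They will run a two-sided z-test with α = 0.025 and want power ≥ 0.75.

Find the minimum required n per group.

Set Φ(δ − 2.241) = 0.75; then δ − 2.241 = Φ⁻¹(0.75) = 0.674, giving δ = 2.916.
(For δ > 0 the lower-tail rejection region contributes negligibly to power, so the one-term inversion is standard.)
δ = d·√(n/2) ⇒ n = 2(δ/d)² = 2 × (2.916 / 0.35)² = 138.82.
Round up to the next whole unit.

n = 139 per group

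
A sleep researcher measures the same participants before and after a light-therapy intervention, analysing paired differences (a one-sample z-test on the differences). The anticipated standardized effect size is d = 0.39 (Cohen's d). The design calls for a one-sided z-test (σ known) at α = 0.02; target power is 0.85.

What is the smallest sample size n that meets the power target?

Set Φ(δ − 2.054) = 0.85; then δ − 2.054 = Φ⁻¹(0.85) = 1.036, giving δ = 3.090.
δ = d·√n ⇒ n = (δ/d)² = (3.090 / 0.39)² = 62.78.
Round up to the next whole unit.

n = 63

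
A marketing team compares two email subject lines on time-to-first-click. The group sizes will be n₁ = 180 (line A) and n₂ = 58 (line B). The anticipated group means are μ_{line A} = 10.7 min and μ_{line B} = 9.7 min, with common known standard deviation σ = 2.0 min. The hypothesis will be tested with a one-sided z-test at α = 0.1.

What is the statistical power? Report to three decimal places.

Power ≈ 0.979

Standardized effect: d = |μ_{line A} − μ_{line B}| / σ = |10.7 − 9.7| / 2.0 = 0.5000
Noncentrality parameter: δ = d / √(1/n₁ + 1/n₂) = 0.5000 / √(1/180 + 1/58) = 3.3116
One-sided α = 0.1 → critical value z_{0.1} = 1.282.
Power = P(Z > 1.282 − δ) = Φ(2.030) = 0.9788.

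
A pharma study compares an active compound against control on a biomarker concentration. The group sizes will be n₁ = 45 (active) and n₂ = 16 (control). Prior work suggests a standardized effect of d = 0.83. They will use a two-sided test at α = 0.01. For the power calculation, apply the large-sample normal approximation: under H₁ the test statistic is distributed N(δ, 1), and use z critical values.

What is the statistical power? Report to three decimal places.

Power ≈ 0.609

Noncentrality parameter: δ = d / √(1/n₁ + 1/n₂) = 0.83 / √(1/45 + 1/16) = 2.8515
Two-sided α = 0.01 → critical value z_{0.005} = 2.576.
Power = Φ(δ − 2.576) + Φ(−δ − 2.576) = Φ(0.276) + Φ(-5.427) = 0.6086 + 0.0000 = 0.6086.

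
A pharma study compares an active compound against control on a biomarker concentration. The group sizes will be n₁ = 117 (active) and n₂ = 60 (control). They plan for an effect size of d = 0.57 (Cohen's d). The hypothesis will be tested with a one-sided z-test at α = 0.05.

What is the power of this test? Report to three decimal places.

Noncentrality parameter: δ = d / √(1/n₁ + 1/n₂) = 0.57 / √(1/117 + 1/60) = 3.5897
One-sided α = 0.05 → critical value z_{0.05} = 1.645.
Power = P(Z > 1.645 − δ) = Φ(1.945) = 0.9741.

Power ≈ 0.974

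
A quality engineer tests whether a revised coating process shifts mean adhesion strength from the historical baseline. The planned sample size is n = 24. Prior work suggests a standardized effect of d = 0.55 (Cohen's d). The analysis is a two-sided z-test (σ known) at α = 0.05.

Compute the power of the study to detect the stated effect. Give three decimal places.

Power ≈ 0.769

Noncentrality parameter: λ = d·√n = 0.55 × √24 = 2.6944
Critical value for a two-sided test at α = 0.05: z_{α/2} = 1.960.
Power = Φ(λ − 1.960) + Φ(−λ − 1.960) = Φ(0.734) + Φ(-4.654) = 0.7687 + 0.0000 = 0.7687.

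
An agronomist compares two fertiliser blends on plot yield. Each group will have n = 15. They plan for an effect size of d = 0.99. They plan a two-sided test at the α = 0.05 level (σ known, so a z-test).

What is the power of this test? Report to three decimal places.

Power ≈ 0.774

Noncentrality parameter: δ = d·√(n/2) = 0.99 × √(15/2) = 2.7112
Two-sided α = 0.05 → critical value z_{0.025} = 1.960.
Power = Φ(δ − 1.960) + Φ(−δ − 1.960) = Φ(0.751) + Φ(-4.671) = 0.7738 + 0.0000 = 0.7738.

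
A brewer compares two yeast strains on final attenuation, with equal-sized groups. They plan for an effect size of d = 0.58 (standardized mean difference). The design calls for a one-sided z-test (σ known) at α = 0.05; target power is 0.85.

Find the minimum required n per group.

For power 0.85 need Φ(δ − z_{0.05}) = 0.85, so δ = z_{0.05} + z_{0.15} = 1.645 + 1.036 = 2.681.
δ = d·√(n/2) ⇒ n = 2(δ/d)² = 2 × (2.681 / 0.58)² = 42.74.
Rounding up, n = 43 per group.

n = 43 per group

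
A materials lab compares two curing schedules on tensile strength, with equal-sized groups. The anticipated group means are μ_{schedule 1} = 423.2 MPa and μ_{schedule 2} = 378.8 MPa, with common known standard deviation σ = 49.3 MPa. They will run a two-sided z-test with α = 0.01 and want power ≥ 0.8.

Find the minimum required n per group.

Standardized effect: d = |μ_{schedule 1} − μ_{schedule 2}| / σ = |423.2 − 378.8| / 49.3 = 0.9006
Set Φ(δ − 2.576) = 0.8; then δ − 2.576 = Φ⁻¹(0.8) = 0.842, giving δ = 3.417.
(For δ > 0 the lower-tail rejection region contributes negligibly to power, so the one-term inversion is standard.)
δ = d·√(n/2) ⇒ n = 2(δ/d)² = 2 × (3.417 / 0.9006)² = 28.80.
Rounding up, n = 29 per group.

n = 29 per group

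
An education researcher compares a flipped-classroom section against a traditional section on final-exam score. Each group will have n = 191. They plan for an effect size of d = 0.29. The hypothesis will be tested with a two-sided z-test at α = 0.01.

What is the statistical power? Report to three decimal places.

Noncentrality parameter: λ = d·√(n/2) = 0.29 × √(191/2) = 2.8340
Two-sided α = 0.01 → critical value z_{0.005} = 2.576.
Power = Φ(λ − 2.576) + Φ(−λ − 2.576) = Φ(0.258) + Φ(-5.410) = 0.6019 + 0.0000 = 0.6019.

Power ≈ 0.602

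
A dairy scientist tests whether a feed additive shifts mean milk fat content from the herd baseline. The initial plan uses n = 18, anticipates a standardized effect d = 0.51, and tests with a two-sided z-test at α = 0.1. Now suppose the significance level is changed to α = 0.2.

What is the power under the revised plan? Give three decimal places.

δ = d·√n = 0.51 × √18 = 2.1637 (unchanged). New critical value: z_{0.1} = 1.282.
Revised power = Φ(δ − 1.282) + Φ(−δ − 1.282) = Φ(0.882) + Φ(-3.445) = 0.8112 + 0.0003 = 0.8114.

Power ≈ 0.811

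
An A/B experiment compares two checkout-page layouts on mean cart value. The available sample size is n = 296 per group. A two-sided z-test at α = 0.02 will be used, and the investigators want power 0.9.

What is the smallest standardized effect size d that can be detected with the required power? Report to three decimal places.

Required noncentrality: δ = z_{0.01} + z_{0.10} = 2.326 + 1.282 = 3.608.
(The second rejection-region term Φ(−δ − z_{α/2}) is negligible and dropped.)
δ = d·√(n/2) ⇒ d = δ/√(n/2) = 3.608/√(296/2) = 0.2966.

d ≈ 0.297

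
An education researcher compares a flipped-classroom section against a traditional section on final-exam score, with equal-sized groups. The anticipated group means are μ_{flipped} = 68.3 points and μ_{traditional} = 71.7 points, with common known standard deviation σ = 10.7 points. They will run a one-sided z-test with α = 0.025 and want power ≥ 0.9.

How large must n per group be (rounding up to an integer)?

Standardized effect: d = |μ_{flipped} − μ_{traditional}| / σ = |68.3 − 71.7| / 10.7 = 0.3178
Set Φ(δ − 1.960) = 0.9; then δ − 1.960 = Φ⁻¹(0.9) = 1.282, giving δ = 3.242.
δ = d·√(n/2) ⇒ n = 2(δ/d)² = 2 × (3.242 / 0.3178)² = 208.13.
Rounding up, n = 209 per group.

n = 209 per group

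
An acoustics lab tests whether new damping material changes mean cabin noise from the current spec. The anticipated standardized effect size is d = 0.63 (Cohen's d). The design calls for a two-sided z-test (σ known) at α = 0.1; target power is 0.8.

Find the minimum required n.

n = 16

Set Φ(δ − 1.645) = 0.8; then δ − 1.645 = Φ⁻¹(0.8) = 0.842, giving δ = 2.486.
(For δ > 0 the lower-tail rejection region contributes negligibly to power, so the one-term inversion is standard.)
δ = d·√n ⇒ n = (δ/d)² = (2.486 / 0.63)² = 15.58.
Rounding up, n = 16.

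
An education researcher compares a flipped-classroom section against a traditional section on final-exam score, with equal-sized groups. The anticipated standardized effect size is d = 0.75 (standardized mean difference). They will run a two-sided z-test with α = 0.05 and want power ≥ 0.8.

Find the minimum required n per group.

Set Φ(δ − 1.960) = 0.8; then δ − 1.960 = Φ⁻¹(0.8) = 0.842, giving δ = 2.802.
(Ignoring the negligible lower-tail rejection probability gives the usual closed-form inversion.)
δ = d·√(n/2) ⇒ n = 2(δ/d)² = 2 × (2.802 / 0.75)² = 27.91.
Rounding up, n = 28 per group.

n = 28 per group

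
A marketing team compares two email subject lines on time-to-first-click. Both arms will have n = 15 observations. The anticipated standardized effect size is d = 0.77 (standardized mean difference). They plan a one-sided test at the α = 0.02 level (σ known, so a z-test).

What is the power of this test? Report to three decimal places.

Power ≈ 0.522

Noncentrality parameter: δ = d·√(n/2) = 0.77 × √(15/2) = 2.1087
One-sided α = 0.02 → critical value z_{0.02} = 2.054.
Power = Φ(δ − 2.054) = Φ(0.055) = 0.5219.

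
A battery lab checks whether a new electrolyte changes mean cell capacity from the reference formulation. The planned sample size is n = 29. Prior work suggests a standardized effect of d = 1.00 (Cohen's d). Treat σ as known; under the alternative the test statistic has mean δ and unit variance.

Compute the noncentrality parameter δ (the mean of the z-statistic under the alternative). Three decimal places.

The noncentrality parameter scales effect size by the design's sample-size factor: δ = d·√n = 1.00 × √29 = 5.3852

δ ≈ 5.385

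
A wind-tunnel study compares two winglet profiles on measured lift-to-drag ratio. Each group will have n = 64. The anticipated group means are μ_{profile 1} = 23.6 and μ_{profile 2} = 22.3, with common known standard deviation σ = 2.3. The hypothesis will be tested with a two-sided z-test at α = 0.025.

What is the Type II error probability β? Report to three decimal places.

β ≈ 0.170

Standardized effect: d = |μ_{profile 1} − μ_{profile 2}| / σ = |23.6 − 22.3| / 2.3 = 0.5652
Noncentrality parameter: δ = d·√(n/2) = 0.5652 × √(64/2) = 3.1974
Critical value for a two-sided test at α = 0.025: z_{α/2} = 2.241.
Power = Φ(δ − 2.241) + Φ(−δ − 2.241) = Φ(0.956) + Φ(-5.439) = 0.8305 + 0.0000 = 0.8305.
Type II error: β = 1 − power = 1 − 0.8305 = 0.1695.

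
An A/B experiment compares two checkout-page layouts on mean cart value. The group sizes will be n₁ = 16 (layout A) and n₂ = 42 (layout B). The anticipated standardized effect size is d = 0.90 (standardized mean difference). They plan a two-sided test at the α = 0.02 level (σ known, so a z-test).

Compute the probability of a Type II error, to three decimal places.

Noncentrality parameter: δ = d / √(1/n₁ + 1/n₂) = 0.90 / √(1/16 + 1/42) = 3.0635
Critical value for a two-sided test at α = 0.02: z_{α/2} = 2.326.
Power = Φ(δ − 2.326) + Φ(−δ − 2.326) = Φ(0.737) + Φ(-5.390) = 0.7695 + 0.0000 = 0.7695.
Type II error: β = 1 − power = 1 − 0.7695 = 0.2305.

β ≈ 0.231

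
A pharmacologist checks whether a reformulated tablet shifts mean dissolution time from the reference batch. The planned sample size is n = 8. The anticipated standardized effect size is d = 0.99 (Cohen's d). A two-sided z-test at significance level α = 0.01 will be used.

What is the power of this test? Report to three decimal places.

Noncentrality parameter: δ = d·√n = 0.99 × √8 = 2.8001
Critical value for a two-sided test at α = 0.01: z_{α/2} = 2.576.
Power = Φ(δ − 2.576) + Φ(−δ − 2.576) = Φ(0.224) + Φ(-5.376) = 0.5887 + 0.0000 = 0.5887.

Power ≈ 0.589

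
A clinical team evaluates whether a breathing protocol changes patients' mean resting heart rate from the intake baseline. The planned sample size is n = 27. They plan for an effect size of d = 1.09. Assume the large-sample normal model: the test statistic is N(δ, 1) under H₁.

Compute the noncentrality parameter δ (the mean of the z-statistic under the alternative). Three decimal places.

δ ≈ 5.664

The noncentrality parameter scales effect size by the design's sample-size factor: δ = d·√n = 1.09 × √27 = 5.6638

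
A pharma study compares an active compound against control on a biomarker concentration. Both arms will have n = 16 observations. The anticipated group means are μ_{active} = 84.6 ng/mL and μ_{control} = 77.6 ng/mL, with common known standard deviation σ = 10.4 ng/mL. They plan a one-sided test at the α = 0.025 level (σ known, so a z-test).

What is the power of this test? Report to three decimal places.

Standardized effect: d = |μ_{active} − μ_{control}| / σ = |84.6 − 77.6| / 10.4 = 0.6731
Noncentrality parameter: δ = d·√(n/2) = 0.6731 × √(16/2) = 1.9037
Critical value for a one-sided test at α = 0.025: z_α = 1.960.
Power = Φ(δ − 1.960) = Φ(-0.056) = 0.4776.

Power ≈ 0.478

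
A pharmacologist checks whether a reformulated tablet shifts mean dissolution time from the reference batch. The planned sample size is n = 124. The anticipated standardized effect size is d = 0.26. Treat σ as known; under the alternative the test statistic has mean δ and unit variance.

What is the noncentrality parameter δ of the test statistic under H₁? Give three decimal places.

δ = d·√n = 0.26 × √124 = 2.8952

δ ≈ 2.895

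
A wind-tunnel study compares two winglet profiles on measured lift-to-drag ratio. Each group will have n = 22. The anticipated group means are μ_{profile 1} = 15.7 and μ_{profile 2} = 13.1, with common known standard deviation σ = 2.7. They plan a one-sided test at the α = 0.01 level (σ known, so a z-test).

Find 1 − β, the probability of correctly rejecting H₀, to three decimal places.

Standardized effect: d = |μ_{profile 1} − μ_{profile 2}| / σ = |15.7 − 13.1| / 2.7 = 0.9630
Noncentrality parameter: δ = d·√(n/2) = 0.9630 × √(22/2) = 3.1938
Critical value for a one-sided test at α = 0.01: z_α = 2.326.
Power = Φ(δ − 2.326) = Φ(0.867) = 0.8071.

Power ≈ 0.807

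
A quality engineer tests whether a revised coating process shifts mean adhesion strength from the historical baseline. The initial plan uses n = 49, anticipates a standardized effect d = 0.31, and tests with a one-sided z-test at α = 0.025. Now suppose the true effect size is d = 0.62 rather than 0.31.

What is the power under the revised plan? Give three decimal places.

With d = 0.62: δ = d·√n = 0.62 × √49 = 4.3400. Critical value z_{0.025} = 1.960.
Revised power = P(Z > 1.960 − δ) = Φ(2.380) = 0.9913.

Power ≈ 0.991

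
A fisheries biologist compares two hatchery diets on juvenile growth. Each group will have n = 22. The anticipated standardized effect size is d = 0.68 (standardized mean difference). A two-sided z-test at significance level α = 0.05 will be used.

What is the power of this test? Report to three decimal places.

Power ≈ 0.616

Noncentrality parameter: λ = d·√(n/2) = 0.68 × √(22/2) = 2.2553
Critical value for a two-sided test at α = 0.05: z_{α/2} = 1.960.
Power = Φ(λ − 1.960) + Φ(−λ − 1.960) = Φ(0.295) + Φ(-4.215) = 0.6161 + 0.0000 = 0.6161.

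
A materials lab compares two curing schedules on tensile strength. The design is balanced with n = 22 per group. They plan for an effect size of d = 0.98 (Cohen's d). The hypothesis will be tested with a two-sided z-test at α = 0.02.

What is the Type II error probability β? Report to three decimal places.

β ≈ 0.178

Noncentrality parameter: δ = d·√(n/2) = 0.98 × √(22/2) = 3.2503
Two-sided α = 0.02 → critical value z_{0.01} = 2.326.
Power = Φ(δ − 2.326) + Φ(−δ − 2.326) = Φ(0.924) + Φ(-5.577) = 0.8222 + 0.0000 = 0.8222.
Type II error: β = 1 − power = 1 − 0.8222 = 0.1778.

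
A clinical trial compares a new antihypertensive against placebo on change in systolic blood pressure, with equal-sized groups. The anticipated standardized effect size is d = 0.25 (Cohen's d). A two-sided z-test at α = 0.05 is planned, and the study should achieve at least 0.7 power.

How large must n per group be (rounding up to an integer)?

Set Φ(δ − 1.960) = 0.7; then δ − 1.960 = Φ⁻¹(0.7) = 0.524, giving δ = 2.484.
(Ignoring the negligible lower-tail rejection probability gives the usual closed-form inversion.)
δ = d·√(n/2) ⇒ n = 2(δ/d)² = 2 × (2.484 / 0.25)² = 197.51.
Round up to the next whole unit.

n = 198 per group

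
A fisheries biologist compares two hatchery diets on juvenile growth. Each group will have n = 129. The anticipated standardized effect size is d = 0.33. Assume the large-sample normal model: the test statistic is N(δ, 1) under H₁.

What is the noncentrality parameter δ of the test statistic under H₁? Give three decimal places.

δ ≈ 2.650

δ = d·√(n/2) = 0.33 × √(129/2) = 2.6503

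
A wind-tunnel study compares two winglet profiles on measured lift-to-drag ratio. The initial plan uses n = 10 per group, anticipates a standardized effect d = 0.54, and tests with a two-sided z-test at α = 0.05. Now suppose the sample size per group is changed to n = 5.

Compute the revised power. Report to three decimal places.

With n = 5 per group: δ = d·√(n/2) = 0.54 × √(5/2) = 0.8538. Critical value z_{0.025} = 1.960.
Revised power = Φ(δ − 1.960) + Φ(−δ − 1.960) = Φ(-1.106) + Φ(-2.814) = 0.1343 + 0.0024 = 0.1368.

Power ≈ 0.137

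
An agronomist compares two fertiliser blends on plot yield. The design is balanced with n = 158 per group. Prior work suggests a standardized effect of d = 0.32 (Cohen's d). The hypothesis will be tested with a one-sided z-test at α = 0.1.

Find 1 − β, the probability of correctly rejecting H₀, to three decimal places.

Power ≈ 0.941

Noncentrality parameter: δ = d·√(n/2) = 0.32 × √(158/2) = 2.8442
Critical value for a one-sided test at α = 0.1: z_α = 1.282.
Power = Φ(δ − 1.282) = Φ(1.563) = 0.9409.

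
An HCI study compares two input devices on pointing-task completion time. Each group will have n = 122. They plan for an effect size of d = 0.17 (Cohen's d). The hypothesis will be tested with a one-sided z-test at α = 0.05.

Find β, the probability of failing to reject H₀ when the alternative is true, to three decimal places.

Noncentrality parameter: δ = d·√(n/2) = 0.17 × √(122/2) = 1.3277
Critical value for a one-sided test at α = 0.05: z_α = 1.645.
Power = Φ(δ − 1.645) = Φ(-0.317) = 0.3756.
Type II error: β = 1 − power = 1 − 0.3756 = 0.6244.

β ≈ 0.624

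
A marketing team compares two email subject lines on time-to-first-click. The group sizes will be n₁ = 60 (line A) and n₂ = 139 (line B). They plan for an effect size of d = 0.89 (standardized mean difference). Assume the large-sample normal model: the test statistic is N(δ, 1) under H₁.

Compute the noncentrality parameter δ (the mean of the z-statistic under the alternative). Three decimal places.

δ ≈ 5.762

The noncentrality parameter scales effect size by the design's sample-size factor: δ = d / √(1/n₁ + 1/n₂) = 0.89 / √(1/60 + 1/139) = 5.7616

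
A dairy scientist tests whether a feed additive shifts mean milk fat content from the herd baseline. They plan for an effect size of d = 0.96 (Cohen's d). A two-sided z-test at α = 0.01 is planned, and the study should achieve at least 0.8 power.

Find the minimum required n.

n = 13

For power 0.8 need Φ(δ − z_{0.005}) = 0.8, so δ = z_{0.005} + z_{0.20} = 2.576 + 0.842 = 3.417.
(Ignoring the negligible lower-tail rejection probability gives the usual closed-form inversion.)
δ = d·√n ⇒ n = (δ/d)² = (3.417 / 0.96)² = 12.67.
Rounding up, n = 13.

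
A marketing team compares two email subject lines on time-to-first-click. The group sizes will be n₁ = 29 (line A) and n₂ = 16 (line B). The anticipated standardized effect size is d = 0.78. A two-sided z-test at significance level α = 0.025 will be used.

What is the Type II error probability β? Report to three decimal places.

β ≈ 0.396

Noncentrality parameter: δ = d / √(1/n₁ + 1/n₂) = 0.78 / √(1/29 + 1/16) = 2.5047
Two-sided α = 0.025 → critical value z_{0.0125} = 2.241.
Power = Φ(δ − 2.241) + Φ(−δ − 2.241) = Φ(0.263) + Φ(-4.746) = 0.6038 + 0.0000 = 0.6038.
Type II error: β = 1 − power = 1 − 0.6038 = 0.3962.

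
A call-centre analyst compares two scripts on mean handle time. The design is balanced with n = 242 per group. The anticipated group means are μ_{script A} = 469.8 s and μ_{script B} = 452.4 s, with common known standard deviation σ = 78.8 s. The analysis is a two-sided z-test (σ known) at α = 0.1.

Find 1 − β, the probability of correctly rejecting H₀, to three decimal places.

Standardized effect: d = |μ_{script A} − μ_{script B}| / σ = |469.8 − 452.4| / 78.8 = 0.2208
Noncentrality parameter: δ = d·√(n/2) = 0.2208 × √(242/2) = 2.4289
Critical value for a two-sided test at α = 0.1: z_{α/2} = 1.645.
Power = Φ(δ − 1.645) + Φ(−δ − 1.645) = Φ(0.784) + Φ(-4.074) = 0.7835 + 0.0000 = 0.7835.

Power ≈ 0.784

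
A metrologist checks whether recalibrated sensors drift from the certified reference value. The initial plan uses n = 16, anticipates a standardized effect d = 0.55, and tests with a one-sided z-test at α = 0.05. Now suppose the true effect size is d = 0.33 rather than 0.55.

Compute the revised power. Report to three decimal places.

Power ≈ 0.373

With d = 0.33: δ = d·√n = 0.33 × √16 = 1.3200. Critical value z_{0.05} = 1.645.
Revised power = P(Z > 1.645 − δ) = Φ(-0.325) = 0.3726.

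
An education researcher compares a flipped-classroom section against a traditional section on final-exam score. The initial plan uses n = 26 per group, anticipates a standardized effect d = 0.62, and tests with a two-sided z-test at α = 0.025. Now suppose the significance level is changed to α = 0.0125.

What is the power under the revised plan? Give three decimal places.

δ = d·√(n/2) = 0.62 × √(26/2) = 2.2354 (unchanged). New critical value: z_{0.0063} = 2.498.
Revised power = Φ(δ − 2.498) + Φ(−δ − 2.498) = Φ(-0.262) + Φ(-4.733) = 0.3966 + 0.0000 = 0.3966.

Power ≈ 0.397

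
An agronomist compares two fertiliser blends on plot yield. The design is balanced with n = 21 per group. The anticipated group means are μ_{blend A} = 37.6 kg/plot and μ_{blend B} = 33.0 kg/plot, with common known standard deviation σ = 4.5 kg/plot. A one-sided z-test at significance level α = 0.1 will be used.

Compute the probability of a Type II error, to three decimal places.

β ≈ 0.021

Standardized effect: d = |μ_{blend A} − μ_{blend B}| / σ = |37.6 − 33.0| / 4.5 = 1.0222
Noncentrality parameter: δ = d·√(n/2) = 1.0222 × √(21/2) = 3.3124
One-sided α = 0.1 → critical value z_{0.1} = 1.282.
Power = Φ(δ − 1.282) = Φ(2.031) = 0.9789.
Type II error: β = 1 − power = 1 − 0.9789 = 0.0211.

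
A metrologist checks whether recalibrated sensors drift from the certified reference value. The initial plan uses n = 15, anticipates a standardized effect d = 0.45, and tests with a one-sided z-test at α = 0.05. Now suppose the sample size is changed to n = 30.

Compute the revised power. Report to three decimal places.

With n = 30: δ = d·√n = 0.45 × √30 = 2.4648. Critical value z_{0.05} = 1.645.
Revised power = Φ(δ − 1.645) = Φ(0.820) = 0.7939.

Power ≈ 0.794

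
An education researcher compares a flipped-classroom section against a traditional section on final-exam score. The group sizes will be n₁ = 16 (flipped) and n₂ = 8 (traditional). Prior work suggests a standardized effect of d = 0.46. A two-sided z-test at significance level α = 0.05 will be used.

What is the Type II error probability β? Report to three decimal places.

β ≈ 0.814

Noncentrality parameter: δ = d / √(1/n₁ + 1/n₂) = 0.46 / √(1/16 + 1/8) = 1.0623
Two-sided α = 0.05 → critical value z_{0.025} = 1.960.
Power = Φ(δ − 1.960) + Φ(−δ − 1.960) = Φ(-0.898) + Φ(-3.022) = 0.1847 + 0.0013 = 0.1859.
Type II error: β = 1 − power = 1 − 0.1859 = 0.8141.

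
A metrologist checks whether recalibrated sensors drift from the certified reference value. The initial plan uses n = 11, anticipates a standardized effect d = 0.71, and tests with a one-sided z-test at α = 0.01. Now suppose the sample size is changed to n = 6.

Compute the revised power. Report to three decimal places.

With n = 6: δ = d·√n = 0.71 × √6 = 1.7391. Critical value z_{0.01} = 2.326.
Revised power = P(Z > 2.326 − δ) = Φ(-0.587) = 0.2785.

Power ≈ 0.279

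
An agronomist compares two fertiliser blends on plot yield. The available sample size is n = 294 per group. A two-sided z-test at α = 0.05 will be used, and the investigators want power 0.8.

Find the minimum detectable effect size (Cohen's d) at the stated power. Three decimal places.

d ≈ 0.231

Need Φ(δ − 1.960) = 0.8, so δ = 1.960 + 0.842 = 2.802.
(The second rejection-region term Φ(−δ − z_{α/2}) is negligible and dropped.)
δ = d·√(n/2) ⇒ d = δ/√(n/2) = 2.802/√(294/2) = 0.2311.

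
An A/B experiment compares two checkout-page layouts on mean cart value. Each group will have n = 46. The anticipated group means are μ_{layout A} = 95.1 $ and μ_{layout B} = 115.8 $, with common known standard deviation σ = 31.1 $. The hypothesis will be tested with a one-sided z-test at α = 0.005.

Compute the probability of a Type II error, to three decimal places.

β ≈ 0.269

Standardized effect: d = |μ_{layout A} − μ_{layout B}| / σ = |95.1 − 115.8| / 31.1 = 0.6656
Noncentrality parameter: δ = d·√(n/2) = 0.6656 × √(46/2) = 3.1921
One-sided α = 0.005 → critical value z_{0.005} = 2.576.
Power = Φ(δ − 2.576) = Φ(0.616) = 0.7311.
Type II error: β = 1 − power = 1 − 0.7311 = 0.2689.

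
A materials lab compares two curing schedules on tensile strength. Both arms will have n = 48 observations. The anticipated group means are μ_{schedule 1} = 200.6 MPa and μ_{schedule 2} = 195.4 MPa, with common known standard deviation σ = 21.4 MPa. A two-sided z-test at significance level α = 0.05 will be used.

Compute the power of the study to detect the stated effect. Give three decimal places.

Standardized effect: d = |μ_{schedule 1} − μ_{schedule 2}| / σ = |200.6 − 195.4| / 21.4 = 0.2430
Noncentrality parameter: δ = d·√(n/2) = 0.2430 × √(48/2) = 1.1904
Two-sided α = 0.05 → critical value z_{0.025} = 1.960.
Power = Φ(δ − 1.960) + Φ(−δ − 1.960) = Φ(-0.770) + Φ(-3.150) = 0.2208 + 0.0008 = 0.2216.

Power ≈ 0.222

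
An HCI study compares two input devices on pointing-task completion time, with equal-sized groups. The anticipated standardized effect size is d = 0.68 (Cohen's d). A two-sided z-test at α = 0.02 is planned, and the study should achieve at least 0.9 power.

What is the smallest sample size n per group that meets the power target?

n = 57 per group

For power 0.9 need Φ(δ − z_{0.01}) = 0.9, so δ = z_{0.01} + z_{0.10} = 2.326 + 1.282 = 3.608.
(For δ > 0 the lower-tail rejection region contributes negligibly to power, so the one-term inversion is standard.)
δ = d·√(n/2) ⇒ n = 2(δ/d)² = 2 × (3.608 / 0.68)² = 56.30.
Rounding up, n = 57 per group.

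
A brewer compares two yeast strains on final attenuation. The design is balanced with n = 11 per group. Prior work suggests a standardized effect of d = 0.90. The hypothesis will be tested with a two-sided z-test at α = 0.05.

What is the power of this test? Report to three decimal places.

Noncentrality parameter: δ = d·√(n/2) = 0.90 × √(11/2) = 2.1107
Two-sided α = 0.05 → critical value z_{0.025} = 1.960.
Power = Φ(δ − 1.960) + Φ(−δ − 1.960) = Φ(0.151) + Φ(-4.071) = 0.5599 + 0.0000 = 0.5599.

Power ≈ 0.560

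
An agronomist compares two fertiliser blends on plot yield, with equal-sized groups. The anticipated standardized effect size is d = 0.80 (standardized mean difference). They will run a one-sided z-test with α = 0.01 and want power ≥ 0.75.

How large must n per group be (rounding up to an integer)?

n = 29 per group

For power 0.75 need Φ(δ − z_{0.01}) = 0.75, so δ = z_{0.01} + z_{0.25} = 2.326 + 0.674 = 3.001.
δ = d·√(n/2) ⇒ n = 2(δ/d)² = 2 × (3.001 / 0.80)² = 28.14.
Rounding up, n = 29 per group.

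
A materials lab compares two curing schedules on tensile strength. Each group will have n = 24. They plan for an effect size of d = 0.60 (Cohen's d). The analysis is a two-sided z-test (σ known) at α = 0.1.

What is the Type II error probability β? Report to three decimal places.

Noncentrality parameter: δ = d·√(n/2) = 0.60 × √(24/2) = 2.0785
Critical value for a two-sided test at α = 0.1: z_{α/2} = 1.645.
Power = Φ(δ − 1.645) + Φ(−δ − 1.645) = Φ(0.434) + Φ(-3.723) = 0.6677 + 0.0001 = 0.6678.
Type II error: β = 1 − power = 1 − 0.6678 = 0.3322.

β ≈ 0.332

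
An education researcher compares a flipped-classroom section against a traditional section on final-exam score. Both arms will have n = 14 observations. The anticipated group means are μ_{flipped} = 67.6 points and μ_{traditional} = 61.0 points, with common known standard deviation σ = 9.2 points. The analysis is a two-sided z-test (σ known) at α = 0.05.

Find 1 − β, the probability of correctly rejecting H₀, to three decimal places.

Standardized effect: d = |μ_{flipped} − μ_{traditional}| / σ = |67.6 − 61.0| / 9.2 = 0.7174
Noncentrality parameter: δ = d·√(n/2) = 0.7174 × √(14/2) = 1.8980
Critical value for a two-sided test at α = 0.05: z_{α/2} = 1.960.
Power = Φ(δ − 1.960) + Φ(−δ − 1.960) = Φ(-0.062) + Φ(-3.858) = 0.4753 + 0.0001 = 0.4754.

Power ≈ 0.475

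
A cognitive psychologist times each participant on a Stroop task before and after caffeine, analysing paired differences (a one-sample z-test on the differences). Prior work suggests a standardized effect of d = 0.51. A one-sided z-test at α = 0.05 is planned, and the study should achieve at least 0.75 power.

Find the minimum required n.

n = 21

Set Φ(δ − 1.645) = 0.75; then δ − 1.645 = Φ⁻¹(0.75) = 0.674, giving δ = 2.319.
δ = d·√n ⇒ n = (δ/d)² = (2.319 / 0.51)² = 20.68.
Round up to the next whole unit.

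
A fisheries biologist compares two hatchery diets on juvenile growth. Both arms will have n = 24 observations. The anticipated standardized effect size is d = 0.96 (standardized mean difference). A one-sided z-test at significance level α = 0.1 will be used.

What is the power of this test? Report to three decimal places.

Noncentrality parameter: δ = d·√(n/2) = 0.96 × √(24/2) = 3.3255
Critical value for a one-sided test at α = 0.1: z_α = 1.282.
Power = Φ(δ − 1.282) = Φ(2.044) = 0.9795.

Power ≈ 0.980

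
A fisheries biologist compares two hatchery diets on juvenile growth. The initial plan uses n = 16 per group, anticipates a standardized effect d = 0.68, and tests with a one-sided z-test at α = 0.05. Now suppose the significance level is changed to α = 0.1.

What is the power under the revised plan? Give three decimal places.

Power ≈ 0.739

δ = d·√(n/2) = 0.68 × √(16/2) = 1.9233 (unchanged). New critical value: z_{0.1} = 1.282.
Revised power = P(Z > 1.282 − δ) = Φ(0.642) = 0.7395.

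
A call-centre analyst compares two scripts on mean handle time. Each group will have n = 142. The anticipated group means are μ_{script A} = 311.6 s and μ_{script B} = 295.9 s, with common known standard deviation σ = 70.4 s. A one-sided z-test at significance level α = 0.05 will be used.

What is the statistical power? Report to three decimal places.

Power ≈ 0.593

Standardized effect: d = |μ_{script A} − μ_{script B}| / σ = |311.6 − 295.9| / 70.4 = 0.2230
Noncentrality parameter: δ = d·√(n/2) = 0.2230 × √(142/2) = 1.8791
Critical value for a one-sided test at α = 0.05: z_α = 1.645.
Power = Φ(δ − 1.645) = Φ(0.234) = 0.5926.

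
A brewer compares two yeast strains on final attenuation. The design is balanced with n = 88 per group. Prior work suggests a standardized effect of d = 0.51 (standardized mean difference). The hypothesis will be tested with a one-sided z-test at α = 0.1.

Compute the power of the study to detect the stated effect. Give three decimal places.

Power ≈ 0.982

Noncentrality parameter: δ = d·√(n/2) = 0.51 × √(88/2) = 3.3830
Critical value for a one-sided test at α = 0.1: z_α = 1.282.
Power = P(Z > 1.282 − δ) = Φ(2.101) = 0.9822.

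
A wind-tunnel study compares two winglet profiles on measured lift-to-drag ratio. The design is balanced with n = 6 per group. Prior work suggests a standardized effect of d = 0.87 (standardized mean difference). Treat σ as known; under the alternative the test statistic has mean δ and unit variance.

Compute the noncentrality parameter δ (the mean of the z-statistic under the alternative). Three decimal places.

δ ≈ 1.507

δ = d·√(n/2) = 0.87 × √(6/2) = 1.5069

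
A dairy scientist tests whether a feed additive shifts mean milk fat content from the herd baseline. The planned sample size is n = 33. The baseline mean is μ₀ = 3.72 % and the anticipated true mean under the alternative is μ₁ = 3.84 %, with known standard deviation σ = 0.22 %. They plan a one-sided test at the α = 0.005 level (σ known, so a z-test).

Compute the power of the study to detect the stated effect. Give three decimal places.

Power ≈ 0.711

Standardized effect: d = |μ₁ − μ₀| / σ = |3.84 − 3.72| / 0.22 = 0.5455
Noncentrality parameter: δ = d·√n = 0.5455 × √33 = 3.1334
One-sided α = 0.005 → critical value z_{0.005} = 2.576.
Power = P(Z > 2.576 − δ) = Φ(0.558) = 0.7114.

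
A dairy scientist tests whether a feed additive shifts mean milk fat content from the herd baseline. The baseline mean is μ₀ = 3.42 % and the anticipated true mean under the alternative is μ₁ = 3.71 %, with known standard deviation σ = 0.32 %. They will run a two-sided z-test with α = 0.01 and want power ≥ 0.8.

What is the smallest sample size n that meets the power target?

Standardized effect: d = |μ₁ − μ₀| / σ = |3.71 − 3.42| / 0.32 = 0.9062
For power 0.8 need Φ(δ − z_{0.005}) = 0.8, so δ = z_{0.005} + z_{0.20} = 2.576 + 0.842 = 3.417.
(For δ > 0 the lower-tail rejection region contributes negligibly to power, so the one-term inversion is standard.)
δ = d·√n ⇒ n = (δ/d)² = (3.417 / 0.9062)² = 14.22.
Round up to the next whole unit.

n = 15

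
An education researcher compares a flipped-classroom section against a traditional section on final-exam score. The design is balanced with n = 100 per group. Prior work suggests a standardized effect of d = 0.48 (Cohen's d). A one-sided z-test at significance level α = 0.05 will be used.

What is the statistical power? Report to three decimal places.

Noncentrality parameter: λ = d·√(n/2) = 0.48 × √(100/2) = 3.3941
One-sided α = 0.05 → critical value z_{0.05} = 1.645.
Power = Φ(λ − 1.645) = Φ(1.749) = 0.9599.

Power ≈ 0.960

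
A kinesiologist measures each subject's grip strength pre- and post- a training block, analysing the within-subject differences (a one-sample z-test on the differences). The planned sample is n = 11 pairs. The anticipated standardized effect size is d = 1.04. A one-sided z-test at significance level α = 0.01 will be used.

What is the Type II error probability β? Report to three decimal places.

β ≈ 0.131

Noncentrality parameter: δ = d·√n = 1.04 × √11 = 3.4493
Critical value for a one-sided test at α = 0.01: z_α = 2.326.
Power = Φ(δ − 2.326) = Φ(1.123) = 0.8693.
Type II error: β = 1 − power = 1 − 0.8693 = 0.1307.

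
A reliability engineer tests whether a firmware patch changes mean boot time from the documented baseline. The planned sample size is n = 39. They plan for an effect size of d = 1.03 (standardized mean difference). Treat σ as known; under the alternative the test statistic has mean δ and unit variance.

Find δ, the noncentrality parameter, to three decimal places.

The noncentrality parameter scales effect size by the design's sample-size factor: δ = d·√n = 1.03 × √39 = 6.4323

δ ≈ 6.432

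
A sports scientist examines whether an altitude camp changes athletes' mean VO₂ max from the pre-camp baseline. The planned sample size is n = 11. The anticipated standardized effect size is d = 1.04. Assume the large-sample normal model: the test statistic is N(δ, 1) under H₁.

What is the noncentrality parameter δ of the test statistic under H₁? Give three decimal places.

δ ≈ 3.449

δ = d·√n = 1.04 × √11 = 3.4493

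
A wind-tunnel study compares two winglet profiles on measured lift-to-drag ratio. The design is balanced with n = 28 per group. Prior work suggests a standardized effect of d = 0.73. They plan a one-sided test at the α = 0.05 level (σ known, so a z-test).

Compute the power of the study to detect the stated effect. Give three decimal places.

Power ≈ 0.861

Noncentrality parameter: δ = d·√(n/2) = 0.73 × √(28/2) = 2.7314
Critical value for a one-sided test at α = 0.05: z_α = 1.645.
Power = P(Z > 1.645 − δ) = Φ(1.087) = 0.8614.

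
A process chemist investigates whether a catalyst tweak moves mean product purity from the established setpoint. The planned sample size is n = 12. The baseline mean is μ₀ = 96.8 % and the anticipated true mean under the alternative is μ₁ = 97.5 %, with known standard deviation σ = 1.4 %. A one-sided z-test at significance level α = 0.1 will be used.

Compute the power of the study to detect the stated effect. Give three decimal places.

Standardized effect: d = |μ₁ − μ₀| / σ = |97.5 − 96.8| / 1.4 = 0.5000
Noncentrality parameter: δ = d·√n = 0.5000 × √12 = 1.7321
Critical value for a one-sided test at α = 0.1: z_α = 1.282.
Power = P(Z > 1.282 − δ) = Φ(0.450) = 0.6738.

Power ≈ 0.674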